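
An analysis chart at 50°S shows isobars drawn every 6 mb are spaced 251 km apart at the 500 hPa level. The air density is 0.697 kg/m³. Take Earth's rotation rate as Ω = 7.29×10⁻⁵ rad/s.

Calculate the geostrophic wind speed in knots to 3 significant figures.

Coriolis parameter at 50°S:
f = 2Ω sin φ = 2 × 7.29×10⁻⁵ × sin 50° = 1.12×10⁻⁴ s⁻¹
Pressure gradient: |∂P/∂n| = 600 Pa / 251000 m = 2.39×10⁻³ Pa/m
Geostrophic balance (pressure-gradient force = Coriolis force):
V_g = (1/(fρ)) |∂P/∂n| = 2.39×10⁻³ / (1.12×10⁻⁴ × 0.697) = 30.7 m/s
Converting: 30.7 m/s × 1.944 = 59.7 knots

59.7 knots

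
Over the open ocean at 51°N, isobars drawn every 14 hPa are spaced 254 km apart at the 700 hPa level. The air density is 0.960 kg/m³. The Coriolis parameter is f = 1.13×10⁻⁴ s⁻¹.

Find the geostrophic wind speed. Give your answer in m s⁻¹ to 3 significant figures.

50.8 m s⁻¹

Pressure gradient: |∂P/∂n| = 1400 Pa / 254000 m = 5.51×10⁻³ Pa/m
Geostrophic balance (pressure-gradient force = Coriolis force):
V_g = (1/(fρ)) |∂P/∂n| = 5.51×10⁻³ / (1.13×10⁻⁴ × 0.960) = 50.8 m/s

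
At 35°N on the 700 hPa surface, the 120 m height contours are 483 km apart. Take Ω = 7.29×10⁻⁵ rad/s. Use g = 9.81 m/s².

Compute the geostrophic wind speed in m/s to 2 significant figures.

29 m/s

Coriolis parameter at 35°N:
f = 2Ω sin φ = 2 × 7.29×10⁻⁵ × sin 35° = 8.36×10⁻⁵ s⁻¹
Height gradient: |∂Z/∂n| = 120 m / 483000 m = 2.48×10⁻⁴
On a pressure surface, geostrophic balance gives V_g = (g/f)|∂Z/∂n|:
V_g = 9.81 × 2.48×10⁻⁴ / 8.36×10⁻⁵ = 29.1 m/s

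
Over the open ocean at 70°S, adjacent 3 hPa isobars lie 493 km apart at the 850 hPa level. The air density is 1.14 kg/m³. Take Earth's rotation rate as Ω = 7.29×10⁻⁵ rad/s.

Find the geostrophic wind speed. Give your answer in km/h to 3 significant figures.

Coriolis parameter at 70°S:
f = 2Ω sin φ = 2 × 7.29×10⁻⁵ × sin 70° = 1.37×10⁻⁴ s⁻¹
Pressure gradient: |∂P/∂n| = 300 Pa / 493000 m = 6.09×10⁻⁴ Pa/m
Geostrophic balance (pressure-gradient force = Coriolis force):
V_g = (1/(fρ)) |∂P/∂n| = 6.09×10⁻⁴ / (1.37×10⁻⁴ × 1.14) = 3.90 m/s
Converting: 3.90 m/s × 3.6 = 14.0 km/h

14.0 km/h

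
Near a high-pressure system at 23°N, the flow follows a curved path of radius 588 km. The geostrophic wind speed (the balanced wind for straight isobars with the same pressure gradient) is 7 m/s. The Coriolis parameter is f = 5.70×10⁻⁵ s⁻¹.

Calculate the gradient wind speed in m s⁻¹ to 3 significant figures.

9.96 m s⁻¹

Around a high, pressure-gradient force acts outward with centrifugal, so Coriolis balances both:
fV = (1/ρ)|∂P/∂n| + V²/R  →  V² − fR·V + fR·V_g = 0
With fR = 5.70×10⁻⁵ × 588×10³ m = 33.5 m/s:
V = [fR − √((fR)² − 4 fR V_g)]/2 = [33.5 − √(33.5² − 4×33.5×7)]/2 = 9.96 m/s
Supergeostrophic (V > V_g = 7 m/s), as expected around a high.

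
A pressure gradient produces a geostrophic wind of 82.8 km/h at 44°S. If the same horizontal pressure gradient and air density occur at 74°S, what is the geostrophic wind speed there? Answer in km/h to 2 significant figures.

60 km/h

With the same pressure gradient and density, V_g ∝ 1/f ∝ 1/sin φ.
V₂ = V₁ · sin φ₁ / sin φ₂ = 82.8 × sin 44° / sin 74°
V₂ = 82.8 × 0.6947/0.9613 = 60 km/h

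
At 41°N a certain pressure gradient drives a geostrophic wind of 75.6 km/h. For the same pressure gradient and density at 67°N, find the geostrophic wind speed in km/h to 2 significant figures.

54 km/h

With the same pressure gradient and density, V_g ∝ 1/f ∝ 1/sin φ.
V₂ = V₁ · sin φ₁ / sin φ₂ = 75.6 × sin 41° / sin 67°
V₂ = 75.6 × 0.6561/0.9205 = 54 km/h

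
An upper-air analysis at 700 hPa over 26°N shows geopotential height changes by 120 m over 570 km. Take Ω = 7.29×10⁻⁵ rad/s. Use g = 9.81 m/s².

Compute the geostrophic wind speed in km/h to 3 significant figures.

116 km/h

Coriolis parameter at 26°N:
f = 2Ω sin φ = 2 × 7.29×10⁻⁵ × sin 26° = 6.39×10⁻⁵ s⁻¹
Height gradient: |∂Z/∂n| = 120 m / 570000 m = 2.11×10⁻⁴
On a pressure surface, geostrophic balance gives V_g = (g/f)|∂Z/∂n|:
V_g = 9.81 × 2.11×10⁻⁴ / 6.39×10⁻⁵ = 32.3 m/s
Converting: 32.3 m/s × 3.6 = 116 km/h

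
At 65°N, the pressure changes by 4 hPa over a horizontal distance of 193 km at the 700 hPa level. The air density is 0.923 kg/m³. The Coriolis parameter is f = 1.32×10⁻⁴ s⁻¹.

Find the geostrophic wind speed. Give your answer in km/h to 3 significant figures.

61.2 km/h

Pressure gradient: |∂P/∂n| = 400 Pa / 193000 m = 2.07×10⁻³ Pa/m
Geostrophic balance (pressure-gradient force = Coriolis force):
V_g = (1/(fρ)) |∂P/∂n| = 2.07×10⁻³ / (1.32×10⁻⁴ × 0.923) = 17.0 m/s
Converting: 17.0 m/s × 3.6 = 61.2 km/h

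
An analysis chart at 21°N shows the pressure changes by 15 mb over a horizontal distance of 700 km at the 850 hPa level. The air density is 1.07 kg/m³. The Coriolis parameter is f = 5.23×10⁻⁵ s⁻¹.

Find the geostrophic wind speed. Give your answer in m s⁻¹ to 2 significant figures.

38 m s⁻¹

Pressure gradient: |∂P/∂n| = 1500 Pa / 700000 m = 2.14×10⁻³ Pa/m
Geostrophic balance (pressure-gradient force = Coriolis force):
V_g = (1/(fρ)) |∂P/∂n| = 2.14×10⁻³ / (5.23×10⁻⁵ × 1.07) = 38.3 m/s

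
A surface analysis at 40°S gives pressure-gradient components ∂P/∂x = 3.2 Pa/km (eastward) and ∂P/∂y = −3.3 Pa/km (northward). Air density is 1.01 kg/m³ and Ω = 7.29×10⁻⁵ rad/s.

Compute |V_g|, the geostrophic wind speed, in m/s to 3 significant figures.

48.6 m/s

Coriolis parameter at 40°S:
f = 2Ω sin φ = 2 × 7.29×10⁻⁵ × sin 40° = 9.37×10⁻⁵ s⁻¹
In the Southern Hemisphere f is negative: f = −9.37×10⁻⁵ s⁻¹.
Component geostrophic relations (x east, y north):
u_g = −(1/(fρ)) ∂P/∂y,  v_g = (1/(fρ)) ∂P/∂x
u_g = −(−3.3×10⁻³)/(−9.37×10⁻⁵ × 1.01) = −34.9 m/s;  v_g = (3.2×10⁻³)/(−9.37×10⁻⁵ × 1.01) = −33.8 m/s
|V_g| = √(u_g² + v_g²) = 48.6 m/s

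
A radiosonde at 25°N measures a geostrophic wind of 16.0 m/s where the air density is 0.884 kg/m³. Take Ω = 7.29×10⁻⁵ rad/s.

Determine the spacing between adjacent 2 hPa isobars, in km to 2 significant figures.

230 km

Coriolis parameter at 25°N:
f = 2Ω sin φ = 2 × 7.29×10⁻⁵ × sin 25° = 6.16×10⁻⁵ s⁻¹
Geostrophic balance rearranged: |∂P/∂n| = f ρ V_g
|∂P/∂n| = 6.16×10⁻⁵ × 0.884 × 16.0 = 8.72×10⁻⁴ Pa/m
Isobar spacing: Δn = ΔP/|∂P/∂n| = 200 Pa / 8.72×10⁻⁴ Pa/m = 229484 m ≈ 230 km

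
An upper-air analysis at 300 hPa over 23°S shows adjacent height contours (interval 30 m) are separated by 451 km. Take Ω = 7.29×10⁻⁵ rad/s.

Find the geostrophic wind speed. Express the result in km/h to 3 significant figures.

Coriolis parameter at 23°S:
f = 2Ω sin φ = 2 × 7.29×10⁻⁵ × sin 23° = 5.70×10⁻⁵ s⁻¹
Height gradient: |∂Z/∂n| = 30 m / 451000 m = 6.65×10⁻⁵
On a pressure surface, geostrophic balance gives V_g = (g/f)|∂Z/∂n|:
V_g = 9.81 × 6.65×10⁻⁵ / 5.70×10⁻⁵ = 11.5 m/s
Converting: 11.5 m/s × 3.6 = 41.2 km/h

41.2 km/h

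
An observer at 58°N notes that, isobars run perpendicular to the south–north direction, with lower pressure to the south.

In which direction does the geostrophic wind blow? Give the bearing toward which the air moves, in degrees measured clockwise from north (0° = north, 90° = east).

270°

The pressure-gradient force points toward the south (bearing 180°).
Geostrophic balance: in the Northern Hemisphere the Coriolis force deflects motion to the right, so the geostrophic wind blows 90° to the right of the pressure-gradient force (low pressure on the left).
Rotating 180° by 90° clockwise gives 270° — the wind blows toward the west.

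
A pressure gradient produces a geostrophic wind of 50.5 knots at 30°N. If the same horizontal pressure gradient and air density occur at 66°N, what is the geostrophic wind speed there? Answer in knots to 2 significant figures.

28 knots

With the same pressure gradient and density, V_g ∝ 1/f ∝ 1/sin φ.
V₂ = V₁ · sin φ₁ / sin φ₂ = 50.5 × sin 30° / sin 66°
V₂ = 50.5 × 0.5000/0.9135 = 28 knots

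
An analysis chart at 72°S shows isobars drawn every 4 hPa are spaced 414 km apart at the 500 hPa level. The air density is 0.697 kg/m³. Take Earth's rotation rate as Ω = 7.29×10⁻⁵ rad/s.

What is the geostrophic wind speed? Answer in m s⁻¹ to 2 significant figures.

10.0 m s⁻¹

Coriolis parameter at 72°S:
f = 2Ω sin φ = 2 × 7.29×10⁻⁵ × sin 72° = 1.39×10⁻⁴ s⁻¹
Pressure gradient: |∂P/∂n| = 400 Pa / 414000 m = 9.66×10⁻⁴ Pa/m
Geostrophic balance (pressure-gradient force = Coriolis force):
V_g = (1/(fρ)) |∂P/∂n| = 9.66×10⁻⁴ / (1.39×10⁻⁴ × 0.697) = 10.00 m/s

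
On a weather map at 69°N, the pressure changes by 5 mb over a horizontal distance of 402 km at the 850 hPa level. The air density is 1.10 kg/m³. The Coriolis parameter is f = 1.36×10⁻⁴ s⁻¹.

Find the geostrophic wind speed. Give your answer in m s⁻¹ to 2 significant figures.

8.3 m s⁻¹

Pressure gradient: |∂P/∂n| = 500 Pa / 402000 m = 1.24×10⁻³ Pa/m
Geostrophic balance (pressure-gradient force = Coriolis force):
V_g = (1/(fρ)) |∂P/∂n| = 1.24×10⁻³ / (1.36×10⁻⁴ × 1.10) = 8.31 m/s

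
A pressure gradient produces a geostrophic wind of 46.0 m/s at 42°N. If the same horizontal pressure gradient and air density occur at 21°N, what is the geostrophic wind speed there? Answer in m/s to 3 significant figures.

With the same pressure gradient and density, V_g ∝ 1/f ∝ 1/sin φ.
V₂ = V₁ · sin φ₁ / sin φ₂ = 46.0 × sin 42° / sin 21°
V₂ = 46.0 × 0.6691/0.3584 = 85.9 m/s

85.9 m/s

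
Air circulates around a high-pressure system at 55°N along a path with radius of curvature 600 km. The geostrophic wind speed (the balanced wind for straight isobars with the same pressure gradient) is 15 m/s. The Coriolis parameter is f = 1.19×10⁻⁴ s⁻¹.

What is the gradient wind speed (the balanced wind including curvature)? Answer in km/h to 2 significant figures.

Around a high, pressure-gradient force acts outward with centrifugal, so Coriolis balances both:
fV = (1/ρ)|∂P/∂n| + V²/R  →  V² − fR·V + fR·V_g = 0
With fR = 1.19×10⁻⁴ × 600×10³ m = 71.4 m/s:
V = [fR − √((fR)² − 4 fR V_g)]/2 = [71.4 − √(71.4² − 4×71.4×15)]/2 = 21.4 m/s
Supergeostrophic (V > V_g = 15 m/s), as expected around a high.
Converting: 21.4 m/s × 3.6 = 77 km/h

77 km/h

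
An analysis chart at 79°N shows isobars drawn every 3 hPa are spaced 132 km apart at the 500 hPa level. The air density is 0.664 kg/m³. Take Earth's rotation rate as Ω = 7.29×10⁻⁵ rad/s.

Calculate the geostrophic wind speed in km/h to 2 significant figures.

Coriolis parameter at 79°N:
f = 2Ω sin φ = 2 × 7.29×10⁻⁵ × sin 79° = 1.43×10⁻⁴ s⁻¹
Pressure gradient: |∂P/∂n| = 300 Pa / 132000 m = 2.27×10⁻³ Pa/m
Geostrophic balance (pressure-gradient force = Coriolis force):
V_g = (1/(fρ)) |∂P/∂n| = 2.27×10⁻³ / (1.43×10⁻⁴ × 0.664) = 23.9 m/s
Converting: 23.9 m/s × 3.6 = 86 km/h

86 km/h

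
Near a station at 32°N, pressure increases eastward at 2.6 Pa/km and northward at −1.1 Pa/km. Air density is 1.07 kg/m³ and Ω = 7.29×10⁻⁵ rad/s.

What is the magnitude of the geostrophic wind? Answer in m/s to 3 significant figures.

Coriolis parameter at 32°N:
f = 2Ω sin φ = 2 × 7.29×10⁻⁵ × sin 32° = 7.73×10⁻⁵ s⁻¹
Component geostrophic relations (x east, y north):
u_g = −(1/(fρ)) ∂P/∂y,  v_g = (1/(fρ)) ∂P/∂x
u_g = −(−1.1×10⁻³)/(7.73×10⁻⁵ × 1.07) = 13.3 m/s;  v_g = (2.6×10⁻³)/(7.73×10⁻⁵ × 1.07) = 31.5 m/s
|V_g| = √(u_g² + v_g²) = 34.1 m/s

34.1 m/s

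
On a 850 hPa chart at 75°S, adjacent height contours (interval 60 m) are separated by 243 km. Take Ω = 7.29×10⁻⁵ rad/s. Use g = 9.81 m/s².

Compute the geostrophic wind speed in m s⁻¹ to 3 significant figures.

17.2 m s⁻¹

Coriolis parameter at 75°S:
f = 2Ω sin φ = 2 × 7.29×10⁻⁵ × sin 75° = 1.41×10⁻⁴ s⁻¹
Height gradient: |∂Z/∂n| = 60 m / 243000 m = 2.47×10⁻⁴
On a pressure surface, geostrophic balance gives V_g = (g/f)|∂Z/∂n|:
V_g = 9.81 × 2.47×10⁻⁴ / 1.41×10⁻⁴ = 17.2 m/s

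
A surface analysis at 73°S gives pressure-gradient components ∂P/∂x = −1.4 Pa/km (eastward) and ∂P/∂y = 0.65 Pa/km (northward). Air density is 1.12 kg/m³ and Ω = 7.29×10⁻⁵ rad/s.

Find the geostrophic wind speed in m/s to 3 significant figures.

Coriolis parameter at 73°S:
f = 2Ω sin φ = 2 × 7.29×10⁻⁵ × sin 73° = 1.39×10⁻⁴ s⁻¹
In the Southern Hemisphere f is negative: f = −1.39×10⁻⁴ s⁻¹.
Component geostrophic relations (x east, y north):
u_g = −(1/(fρ)) ∂P/∂y,  v_g = (1/(fρ)) ∂P/∂x
u_g = −(0.65×10⁻³)/(−1.39×10⁻⁴ × 1.12) = 4.16 m/s;  v_g = (−1.4×10⁻³)/(−1.39×10⁻⁴ × 1.12) = 8.97 m/s
|V_g| = √(u_g² + v_g²) = 9.88 m/s

9.88 m/s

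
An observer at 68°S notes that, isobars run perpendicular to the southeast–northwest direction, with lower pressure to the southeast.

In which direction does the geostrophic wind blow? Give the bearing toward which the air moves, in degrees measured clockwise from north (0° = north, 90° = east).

045°

The pressure-gradient force points toward the southeast (bearing 135°).
Geostrophic balance: in the Southern Hemisphere the Coriolis force deflects motion to the left, so the geostrophic wind blows 90° to the left of the pressure-gradient force (low pressure on the right).
Rotating 135° by 90° counterclockwise gives 045° — the wind blows toward the northeast.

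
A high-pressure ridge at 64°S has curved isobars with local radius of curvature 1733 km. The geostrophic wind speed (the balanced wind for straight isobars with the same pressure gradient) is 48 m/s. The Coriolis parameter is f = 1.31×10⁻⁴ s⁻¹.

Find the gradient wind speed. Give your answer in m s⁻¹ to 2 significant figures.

Around a high, pressure-gradient force acts outward with centrifugal, so Coriolis balances both:
fV = (1/ρ)|∂P/∂n| + V²/R  →  V² − fR·V + fR·V_g = 0
With fR = 1.31×10⁻⁴ × 1733×10³ m = 227 m/s:
V = [fR − √((fR)² − 4 fR V_g)]/2 = [227 − √(227² − 4×227×48)]/2 = 68.9 m/s
Supergeostrophic (V > V_g = 48 m/s), as expected around a high.

69 m s⁻¹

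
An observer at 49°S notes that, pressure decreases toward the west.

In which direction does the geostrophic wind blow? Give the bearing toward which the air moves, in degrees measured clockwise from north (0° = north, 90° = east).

180°

The pressure-gradient force points toward the west (bearing 270°).
Geostrophic balance: in the Southern Hemisphere the Coriolis force deflects motion to the left, so the geostrophic wind blows 90° to the left of the pressure-gradient force (low pressure on the right).
Rotating 270° by 90° counterclockwise gives 180° — the wind blows toward the south.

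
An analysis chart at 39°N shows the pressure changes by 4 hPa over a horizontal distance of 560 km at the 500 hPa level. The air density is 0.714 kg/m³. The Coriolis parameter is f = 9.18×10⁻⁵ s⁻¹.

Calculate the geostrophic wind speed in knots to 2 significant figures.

Pressure gradient: |∂P/∂n| = 400 Pa / 560000 m = 7.14×10⁻⁴ Pa/m
Geostrophic balance (pressure-gradient force = Coriolis force):
V_g = (1/(fρ)) |∂P/∂n| = 7.14×10⁻⁴ / (9.18×10⁻⁵ × 0.714) = 10.9 m/s
Converting: 10.9 m/s × 1.944 = 21 knots

21 knots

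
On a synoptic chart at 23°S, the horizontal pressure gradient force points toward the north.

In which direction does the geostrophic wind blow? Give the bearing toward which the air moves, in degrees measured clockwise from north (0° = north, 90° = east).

270°

The pressure-gradient force points toward the north (bearing 000°).
Geostrophic balance: in the Southern Hemisphere the Coriolis force deflects motion to the left, so the geostrophic wind blows 90° to the left of the pressure-gradient force (low pressure on the right).
Rotating 000° by 90° counterclockwise gives 270° — the wind blows toward the west.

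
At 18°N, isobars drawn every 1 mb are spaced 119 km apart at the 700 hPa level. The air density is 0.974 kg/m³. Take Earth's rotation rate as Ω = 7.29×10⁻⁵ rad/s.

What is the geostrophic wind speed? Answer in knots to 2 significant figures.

Coriolis parameter at 18°N:
f = 2Ω sin φ = 2 × 7.29×10⁻⁵ × sin 18° = 4.51×10⁻⁵ s⁻¹
Pressure gradient: |∂P/∂n| = 100 Pa / 119000 m = 8.40×10⁻⁴ Pa/m
Geostrophic balance (pressure-gradient force = Coriolis force):
V_g = (1/(fρ)) |∂P/∂n| = 8.40×10⁻⁴ / (4.51×10⁻⁵ × 0.974) = 19.1 m/s
Converting: 19.1 m/s × 1.944 = 37 knots

37 knots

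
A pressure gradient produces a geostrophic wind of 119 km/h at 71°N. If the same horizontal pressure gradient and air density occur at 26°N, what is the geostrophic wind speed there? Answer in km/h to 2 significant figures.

With the same pressure gradient and density, V_g ∝ 1/f ∝ 1/sin φ.
V₂ = V₁ · sin φ₁ / sin φ₂ = 119 × sin 71° / sin 26°
V₂ = 119 × 0.9455/0.4384 = 260 km/h

260 km/h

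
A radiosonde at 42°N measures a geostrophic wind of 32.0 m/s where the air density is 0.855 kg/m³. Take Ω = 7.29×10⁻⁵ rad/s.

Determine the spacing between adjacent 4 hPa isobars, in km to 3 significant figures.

Coriolis parameter at 42°N:
f = 2Ω sin φ = 2 × 7.29×10⁻⁵ × sin 42° = 9.76×10⁻⁵ s⁻¹
Geostrophic balance rearranged: |∂P/∂n| = f ρ V_g
|∂P/∂n| = 9.76×10⁻⁵ × 0.855 × 32.0 = 2.67×10⁻³ Pa/m
Isobar spacing: Δn = ΔP/|∂P/∂n| = 400 Pa / 2.67×10⁻³ Pa/m = 149856 m ≈ 150 km

150 km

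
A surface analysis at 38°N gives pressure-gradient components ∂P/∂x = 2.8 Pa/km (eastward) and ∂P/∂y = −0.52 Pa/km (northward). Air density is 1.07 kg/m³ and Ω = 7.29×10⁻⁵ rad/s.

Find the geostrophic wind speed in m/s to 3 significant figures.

29.7 m/s

Coriolis parameter at 38°N:
f = 2Ω sin φ = 2 × 7.29×10⁻⁵ × sin 38° = 8.98×10⁻⁵ s⁻¹
Component geostrophic relations (x east, y north):
u_g = −(1/(fρ)) ∂P/∂y,  v_g = (1/(fρ)) ∂P/∂x
u_g = −(−0.52×10⁻³)/(8.98×10⁻⁵ × 1.07) = 5.41 m/s;  v_g = (2.8×10⁻³)/(8.98×10⁻⁵ × 1.07) = 29.2 m/s
|V_g| = √(u_g² + v_g²) = 29.7 m/s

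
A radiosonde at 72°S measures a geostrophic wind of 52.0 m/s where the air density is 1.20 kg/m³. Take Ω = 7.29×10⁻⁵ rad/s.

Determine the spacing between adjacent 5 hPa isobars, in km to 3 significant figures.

Coriolis parameter at 72°S:
f = 2Ω sin φ = 2 × 7.29×10⁻⁵ × sin 72° = 1.39×10⁻⁴ s⁻¹
Geostrophic balance rearranged: |∂P/∂n| = f ρ V_g
|∂P/∂n| = 1.39×10⁻⁴ × 1.20 × 52.0 = 8.65×10⁻³ Pa/m
Isobar spacing: Δn = ΔP/|∂P/∂n| = 500 Pa / 8.65×10⁻³ Pa/m = 57786 m ≈ 57.8 km

57.8 km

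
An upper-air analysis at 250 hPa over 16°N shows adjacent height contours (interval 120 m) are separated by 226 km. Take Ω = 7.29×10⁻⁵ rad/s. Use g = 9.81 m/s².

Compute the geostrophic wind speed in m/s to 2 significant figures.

130 m/s

Coriolis parameter at 16°N:
f = 2Ω sin φ = 2 × 7.29×10⁻⁵ × sin 16° = 4.02×10⁻⁵ s⁻¹
Height gradient: |∂Z/∂n| = 120 m / 226000 m = 5.31×10⁻⁴
On a pressure surface, geostrophic balance gives V_g = (g/f)|∂Z/∂n|:
V_g = 9.81 × 5.31×10⁻⁴ / 4.02×10⁻⁵ = 130 m/s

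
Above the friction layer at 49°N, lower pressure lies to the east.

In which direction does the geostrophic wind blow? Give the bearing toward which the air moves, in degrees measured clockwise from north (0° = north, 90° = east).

180°

The pressure-gradient force points toward the east (bearing 090°).
Geostrophic balance: in the Northern Hemisphere the Coriolis force deflects motion to the right, so the geostrophic wind blows 90° to the right of the pressure-gradient force (low pressure on the left).
Rotating 090° by 90° clockwise gives 180° — the wind blows toward the south.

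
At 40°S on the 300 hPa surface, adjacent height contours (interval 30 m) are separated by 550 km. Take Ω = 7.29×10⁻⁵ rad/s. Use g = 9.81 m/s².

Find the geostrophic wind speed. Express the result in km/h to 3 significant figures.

20.6 km/h

Coriolis parameter at 40°S:
f = 2Ω sin φ = 2 × 7.29×10⁻⁵ × sin 40° = 9.37×10⁻⁵ s⁻¹
Height gradient: |∂Z/∂n| = 30 m / 550000 m = 5.45×10⁻⁵
On a pressure surface, geostrophic balance gives V_g = (g/f)|∂Z/∂n|:
V_g = 9.81 × 5.45×10⁻⁵ / 9.37×10⁻⁵ = 5.71 m/s
Converting: 5.71 m/s × 3.6 = 20.6 km/h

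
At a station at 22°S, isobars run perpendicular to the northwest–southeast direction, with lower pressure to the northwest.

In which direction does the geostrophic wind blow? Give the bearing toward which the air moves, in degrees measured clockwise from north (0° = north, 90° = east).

225°

The pressure-gradient force points toward the northwest (bearing 315°).
Geostrophic balance: in the Southern Hemisphere the Coriolis force deflects motion to the left, so the geostrophic wind blows 90° to the left of the pressure-gradient force (low pressure on the right).
Rotating 315° by 90° counterclockwise gives 225° — the wind blows toward the southwest.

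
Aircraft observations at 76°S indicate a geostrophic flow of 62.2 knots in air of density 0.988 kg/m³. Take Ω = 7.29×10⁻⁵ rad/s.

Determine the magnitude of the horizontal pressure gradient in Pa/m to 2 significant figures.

Coriolis parameter at 76°S:
f = 2Ω sin φ = 2 × 7.29×10⁻⁵ × sin 76° = 1.41×10⁻⁴ s⁻¹
Wind speed in SI: 62.2 knots = 32.0 m/s
Geostrophic balance rearranged: |∂P/∂n| = f ρ V_g
|∂P/∂n| = 1.41×10⁻⁴ × 0.988 × 32.0 = 4.47×10⁻³ Pa/m

4.5×10⁻³ Pa/m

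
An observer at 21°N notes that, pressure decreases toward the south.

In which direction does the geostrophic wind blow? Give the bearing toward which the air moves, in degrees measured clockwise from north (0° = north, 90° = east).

The pressure-gradient force points toward the south (bearing 180°).
Geostrophic balance: in the Northern Hemisphere the Coriolis force deflects motion to the right, so the geostrophic wind blows 90° to the right of the pressure-gradient force (low pressure on the left).
Rotating 180° by 90° clockwise gives 270° — the wind blows toward the west.

270°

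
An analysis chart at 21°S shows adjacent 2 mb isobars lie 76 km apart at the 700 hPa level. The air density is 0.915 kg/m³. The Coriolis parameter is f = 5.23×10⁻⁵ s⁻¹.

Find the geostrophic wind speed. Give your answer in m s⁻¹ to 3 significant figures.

55.0 m s⁻¹

Pressure gradient: |∂P/∂n| = 200 Pa / 76000 m = 2.63×10⁻³ Pa/m
Geostrophic balance (pressure-gradient force = Coriolis force):
V_g = (1/(fρ)) |∂P/∂n| = 2.63×10⁻³ / (5.23×10⁻⁵ × 0.915) = 55.0 m/s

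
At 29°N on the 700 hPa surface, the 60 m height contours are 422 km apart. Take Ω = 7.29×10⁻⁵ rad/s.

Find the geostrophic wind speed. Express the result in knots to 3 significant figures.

38.4 knots

Coriolis parameter at 29°N:
f = 2Ω sin φ = 2 × 7.29×10⁻⁵ × sin 29° = 7.07×10⁻⁵ s⁻¹
Height gradient: |∂Z/∂n| = 60 m / 422000 m = 1.42×10⁻⁴
On a pressure surface, geostrophic balance gives V_g = (g/f)|∂Z/∂n|:
V_g = 9.81 × 1.42×10⁻⁴ / 7.07×10⁻⁵ = 19.7 m/s
Converting: 19.7 m/s × 1.944 = 38.4 knots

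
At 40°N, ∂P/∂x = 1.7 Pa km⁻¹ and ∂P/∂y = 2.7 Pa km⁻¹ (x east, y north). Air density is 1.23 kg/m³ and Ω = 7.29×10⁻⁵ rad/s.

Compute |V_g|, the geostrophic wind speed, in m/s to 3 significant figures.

27.7 m/s

Coriolis parameter at 40°N:
f = 2Ω sin φ = 2 × 7.29×10⁻⁵ × sin 40° = 9.37×10⁻⁵ s⁻¹
Component geostrophic relations (x east, y north):
u_g = −(1/(fρ)) ∂P/∂y,  v_g = (1/(fρ)) ∂P/∂x
u_g = −(2.7×10⁻³)/(9.37×10⁻⁵ × 1.23) = −23.4 m/s;  v_g = (1.7×10⁻³)/(9.37×10⁻⁵ × 1.23) = 14.7 m/s
|V_g| = √(u_g² + v_g²) = 27.7 m/s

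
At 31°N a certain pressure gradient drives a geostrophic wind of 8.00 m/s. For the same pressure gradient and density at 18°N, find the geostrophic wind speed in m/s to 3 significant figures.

13.3 m/s

With the same pressure gradient and density, V_g ∝ 1/f ∝ 1/sin φ.
V₂ = V₁ · sin φ₁ / sin φ₂ = 8.00 × sin 31° / sin 18°
V₂ = 8.00 × 0.5150/0.3090 = 13.3 m/s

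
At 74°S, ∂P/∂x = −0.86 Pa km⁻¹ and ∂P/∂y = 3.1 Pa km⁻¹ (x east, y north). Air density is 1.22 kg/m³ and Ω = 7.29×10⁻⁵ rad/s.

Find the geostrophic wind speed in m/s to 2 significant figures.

19 m/s

Coriolis parameter at 74°S:
f = 2Ω sin φ = 2 × 7.29×10⁻⁵ × sin 74° = 1.40×10⁻⁴ s⁻¹
In the Southern Hemisphere f is negative: f = −1.40×10⁻⁴ s⁻¹.
Component geostrophic relations (x east, y north):
u_g = −(1/(fρ)) ∂P/∂y,  v_g = (1/(fρ)) ∂P/∂x
u_g = −(3.1×10⁻³)/(−1.40×10⁻⁴ × 1.22) = 18.1 m/s;  v_g = (−0.86×10⁻³)/(−1.40×10⁻⁴ × 1.22) = 5.03 m/s
|V_g| = √(u_g² + v_g²) = 18.8 m/s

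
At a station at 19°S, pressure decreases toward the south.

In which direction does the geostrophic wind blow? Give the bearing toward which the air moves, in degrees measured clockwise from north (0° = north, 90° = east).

The pressure-gradient force points toward the south (bearing 180°).
Geostrophic balance: in the Southern Hemisphere the Coriolis force deflects motion to the left, so the geostrophic wind blows 90° to the left of the pressure-gradient force (low pressure on the right).
Rotating 180° by 90° counterclockwise gives 090° — the wind blows toward the east.

090°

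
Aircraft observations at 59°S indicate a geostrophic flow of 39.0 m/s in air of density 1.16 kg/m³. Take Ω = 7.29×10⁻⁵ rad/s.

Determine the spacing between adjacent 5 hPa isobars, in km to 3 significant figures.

88.4 km

Coriolis parameter at 59°S:
f = 2Ω sin φ = 2 × 7.29×10⁻⁵ × sin 59° = 1.25×10⁻⁴ s⁻¹
Geostrophic balance rearranged: |∂P/∂n| = f ρ V_g
|∂P/∂n| = 1.25×10⁻⁴ × 1.16 × 39.0 = 5.65×10⁻³ Pa/m
Isobar spacing: Δn = ΔP/|∂P/∂n| = 500 Pa / 5.65×10⁻³ Pa/m = 88435 m ≈ 88.4 km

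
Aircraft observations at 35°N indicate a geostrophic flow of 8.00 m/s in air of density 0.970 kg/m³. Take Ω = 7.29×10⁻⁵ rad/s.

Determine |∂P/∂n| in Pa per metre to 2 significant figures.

6.5×10⁻⁴ Pa/m

Coriolis parameter at 35°N:
f = 2Ω sin φ = 2 × 7.29×10⁻⁵ × sin 35° = 8.36×10⁻⁵ s⁻¹
Geostrophic balance rearranged: |∂P/∂n| = f ρ V_g
|∂P/∂n| = 8.36×10⁻⁵ × 0.970 × 8.00 = 6.49×10⁻⁴ Pa/m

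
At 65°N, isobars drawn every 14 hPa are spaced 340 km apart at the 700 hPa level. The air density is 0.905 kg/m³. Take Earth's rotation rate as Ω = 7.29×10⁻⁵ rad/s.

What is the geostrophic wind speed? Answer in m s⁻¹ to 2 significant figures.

34 m s⁻¹

Coriolis parameter at 65°N:
f = 2Ω sin φ = 2 × 7.29×10⁻⁵ × sin 65° = 1.32×10⁻⁴ s⁻¹
Pressure gradient: |∂P/∂n| = 1400 Pa / 340000 m = 4.12×10⁻³ Pa/m
Geostrophic balance (pressure-gradient force = Coriolis force):
V_g = (1/(fρ)) |∂P/∂n| = 4.12×10⁻³ / (1.32×10⁻⁴ × 0.905) = 34.4 m/s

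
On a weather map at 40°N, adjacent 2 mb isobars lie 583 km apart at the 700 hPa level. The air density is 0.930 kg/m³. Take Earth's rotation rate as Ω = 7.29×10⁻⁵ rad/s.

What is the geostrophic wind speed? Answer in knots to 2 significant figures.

Coriolis parameter at 40°N:
f = 2Ω sin φ = 2 × 7.29×10⁻⁵ × sin 40° = 9.37×10⁻⁵ s⁻¹
Pressure gradient: |∂P/∂n| = 200 Pa / 583000 m = 3.43×10⁻⁴ Pa/m
Geostrophic balance (pressure-gradient force = Coriolis force):
V_g = (1/(fρ)) |∂P/∂n| = 3.43×10⁻⁴ / (9.37×10⁻⁵ × 0.930) = 3.94 m/s
Converting: 3.94 m/s × 1.944 = 7.7 knots

7.7 knots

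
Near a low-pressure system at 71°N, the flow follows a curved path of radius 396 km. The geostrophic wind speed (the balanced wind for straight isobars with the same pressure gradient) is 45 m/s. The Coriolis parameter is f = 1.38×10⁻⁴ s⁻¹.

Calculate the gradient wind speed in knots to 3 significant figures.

56.9 knots

Around a low, centrifugal force acts outward with Coriolis, so pressure-gradient force balances both:
(1/ρ)|∂P/∂n| = fV + V²/R  →  V² + fR·V − fR·V_g = 0
With fR = 1.38×10⁻⁴ × 396×10³ m = 54.6 m/s:
V = [−fR + √((fR)² + 4 fR V_g)]/2 = [−54.6 + √(54.6² + 4×54.6×45)]/2 = 29.3 m/s
Subgeostrophic (V < V_g = 45 m/s), as expected around a low.
Converting: 29.3 m/s × 1.944 = 56.9 knots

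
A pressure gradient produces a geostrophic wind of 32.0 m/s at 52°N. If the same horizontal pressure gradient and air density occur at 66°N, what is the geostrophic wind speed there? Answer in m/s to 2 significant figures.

With the same pressure gradient and density, V_g ∝ 1/f ∝ 1/sin φ.
V₂ = V₁ · sin φ₁ / sin φ₂ = 32.0 × sin 52° / sin 66°
V₂ = 32.0 × 0.7880/0.9135 = 28 m/s

28 m/s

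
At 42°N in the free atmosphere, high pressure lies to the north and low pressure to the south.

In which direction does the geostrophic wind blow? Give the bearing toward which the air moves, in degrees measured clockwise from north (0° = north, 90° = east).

The pressure-gradient force points toward the south (bearing 180°).
Geostrophic balance: in the Northern Hemisphere the Coriolis force deflects motion to the right, so the geostrophic wind blows 90° to the right of the pressure-gradient force (low pressure on the left).
Rotating 180° by 90° clockwise gives 270° — the wind blows toward the west.

270°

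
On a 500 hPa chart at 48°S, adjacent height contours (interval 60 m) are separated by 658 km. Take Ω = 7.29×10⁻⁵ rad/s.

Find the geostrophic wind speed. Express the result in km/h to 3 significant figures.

29.7 km/h

Coriolis parameter at 48°S:
f = 2Ω sin φ = 2 × 7.29×10⁻⁵ × sin 48° = 1.08×10⁻⁴ s⁻¹
Height gradient: |∂Z/∂n| = 60 m / 658000 m = 9.12×10⁻⁵
On a pressure surface, geostrophic balance gives V_g = (g/f)|∂Z/∂n|:
V_g = 9.81 × 9.12×10⁻⁵ / 1.08×10⁻⁴ = 8.26 m/s
Converting: 8.26 m/s × 3.6 = 29.7 km/h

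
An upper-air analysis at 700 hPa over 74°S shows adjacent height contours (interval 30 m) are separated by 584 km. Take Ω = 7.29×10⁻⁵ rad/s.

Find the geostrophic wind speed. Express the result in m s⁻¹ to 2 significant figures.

3.6 m s⁻¹

Coriolis parameter at 74°S:
f = 2Ω sin φ = 2 × 7.29×10⁻⁵ × sin 74° = 1.40×10⁻⁴ s⁻¹
Height gradient: |∂Z/∂n| = 30 m / 584000 m = 5.14×10⁻⁵
On a pressure surface, geostrophic balance gives V_g = (g/f)|∂Z/∂n|:
V_g = 9.81 × 5.14×10⁻⁵ / 1.40×10⁻⁴ = 3.60 m/s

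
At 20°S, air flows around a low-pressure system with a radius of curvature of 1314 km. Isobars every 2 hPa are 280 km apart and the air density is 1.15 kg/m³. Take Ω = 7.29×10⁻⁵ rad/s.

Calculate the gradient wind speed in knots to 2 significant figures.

Coriolis parameter at 20°S:
f = 2Ω sin φ = 2 × 7.29×10⁻⁵ × sin 20° = 4.99×10⁻⁵ s⁻¹
Pressure gradient: |∂P/∂n| = 200 Pa / 280000 m = 7.14×10⁻⁴ Pa/m
Geostrophic speed: V_g = |∂P/∂n|/(fρ) = 7.14×10⁻⁴/(4.99×10⁻⁵ × 1.15) = 12.5 m/s
Around a low, centrifugal force acts outward with Coriolis, so pressure-gradient force balances both:
(1/ρ)|∂P/∂n| = fV + V²/R  →  V² + fR·V − fR·V_g = 0
With fR = 4.99×10⁻⁵ × 1314×10³ m = 65.5 m/s:
V = [−fR + √((fR)² + 4 fR V_g)]/2 = [−65.5 + √(65.5² + 4×65.5×12.5)]/2 = 10.7 m/s
Subgeostrophic (V < V_g = 12.5 m/s), as expected around a low.
Converting: 10.7 m/s × 1.944 = 21 knots

21 knots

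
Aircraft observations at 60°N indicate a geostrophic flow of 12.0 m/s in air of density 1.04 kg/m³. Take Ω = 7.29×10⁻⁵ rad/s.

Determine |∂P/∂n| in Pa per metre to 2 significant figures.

1.6×10⁻³ Pa/m

Coriolis parameter at 60°N:
f = 2Ω sin φ = 2 × 7.29×10⁻⁵ × sin 60° = 1.26×10⁻⁴ s⁻¹
Geostrophic balance rearranged: |∂P/∂n| = f ρ V_g
|∂P/∂n| = 1.26×10⁻⁴ × 1.04 × 12.0 = 1.58×10⁻³ Pa/m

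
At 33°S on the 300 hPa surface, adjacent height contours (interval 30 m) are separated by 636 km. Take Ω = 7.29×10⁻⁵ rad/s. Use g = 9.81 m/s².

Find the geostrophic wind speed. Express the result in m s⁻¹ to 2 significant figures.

Coriolis parameter at 33°S:
f = 2Ω sin φ = 2 × 7.29×10⁻⁵ × sin 33° = 7.94×10⁻⁵ s⁻¹
Height gradient: |∂Z/∂n| = 30 m / 636000 m = 4.72×10⁻⁵
On a pressure surface, geostrophic balance gives V_g = (g/f)|∂Z/∂n|:
V_g = 9.81 × 4.72×10⁻⁵ / 7.94×10⁻⁵ = 5.83 m/s

5.8 m s⁻¹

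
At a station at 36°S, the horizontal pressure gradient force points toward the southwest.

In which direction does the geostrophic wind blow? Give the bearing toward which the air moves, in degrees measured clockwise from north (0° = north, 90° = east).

The pressure-gradient force points toward the southwest (bearing 225°).
Geostrophic balance: in the Southern Hemisphere the Coriolis force deflects motion to the left, so the geostrophic wind blows 90° to the left of the pressure-gradient force (low pressure on the right).
Rotating 225° by 90° counterclockwise gives 135° — the wind blows toward the southeast.

135°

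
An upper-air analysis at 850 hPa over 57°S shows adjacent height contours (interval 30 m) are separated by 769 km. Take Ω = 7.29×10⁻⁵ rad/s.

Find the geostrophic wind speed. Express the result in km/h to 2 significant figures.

Coriolis parameter at 57°S:
f = 2Ω sin φ = 2 × 7.29×10⁻⁵ × sin 57° = 1.22×10⁻⁴ s⁻¹
Height gradient: |∂Z/∂n| = 30 m / 769000 m = 3.90×10⁻⁵
On a pressure surface, geostrophic balance gives V_g = (g/f)|∂Z/∂n|:
V_g = 9.81 × 3.90×10⁻⁵ / 1.22×10⁻⁴ = 3.13 m/s
Converting: 3.13 m/s × 3.6 = 11 km/h

11 km/h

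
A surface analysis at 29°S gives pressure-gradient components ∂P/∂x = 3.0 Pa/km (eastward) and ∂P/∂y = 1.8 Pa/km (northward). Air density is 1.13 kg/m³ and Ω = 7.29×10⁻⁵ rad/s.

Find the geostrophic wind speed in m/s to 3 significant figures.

43.8 m/s

Coriolis parameter at 29°S:
f = 2Ω sin φ = 2 × 7.29×10⁻⁵ × sin 29° = 7.07×10⁻⁵ s⁻¹
In the Southern Hemisphere f is negative: f = −7.07×10⁻⁵ s⁻¹.
Component geostrophic relations (x east, y north):
u_g = −(1/(fρ)) ∂P/∂y,  v_g = (1/(fρ)) ∂P/∂x
u_g = −(1.8×10⁻³)/(−7.07×10⁻⁵ × 1.13) = 22.5 m/s;  v_g = (3.0×10⁻³)/(−7.07×10⁻⁵ × 1.13) = −37.6 m/s
|V_g| = √(u_g² + v_g²) = 43.8 m/s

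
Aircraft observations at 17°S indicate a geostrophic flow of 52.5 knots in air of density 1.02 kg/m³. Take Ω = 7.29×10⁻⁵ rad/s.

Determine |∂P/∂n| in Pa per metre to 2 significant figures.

Coriolis parameter at 17°S:
f = 2Ω sin φ = 2 × 7.29×10⁻⁵ × sin 17° = 4.26×10⁻⁵ s⁻¹
Wind speed in SI: 52.5 knots = 27.0 m/s
Geostrophic balance rearranged: |∂P/∂n| = f ρ V_g
|∂P/∂n| = 4.26×10⁻⁵ × 1.02 × 27.0 = 1.17×10⁻³ Pa/m

1.2×10⁻³ Pa/m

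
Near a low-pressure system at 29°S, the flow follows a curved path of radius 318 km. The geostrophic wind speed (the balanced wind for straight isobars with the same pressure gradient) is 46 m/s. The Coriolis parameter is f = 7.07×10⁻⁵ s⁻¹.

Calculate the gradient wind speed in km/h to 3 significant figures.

Around a low, centrifugal force acts outward with Coriolis, so pressure-gradient force balances both:
(1/ρ)|∂P/∂n| = fV + V²/R  →  V² + fR·V − fR·V_g = 0
With fR = 7.07×10⁻⁵ × 318×10³ m = 22.5 m/s:
V = [−fR + √((fR)² + 4 fR V_g)]/2 = [−22.5 + √(22.5² + 4×22.5×46)]/2 = 22.8 m/s
Subgeostrophic (V < V_g = 46 m/s), as expected around a low.
Converting: 22.8 m/s × 3.6 = 82.2 km/h

82.2 km/h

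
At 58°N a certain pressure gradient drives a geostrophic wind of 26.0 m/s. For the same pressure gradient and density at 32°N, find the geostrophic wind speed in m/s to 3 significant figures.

With the same pressure gradient and density, V_g ∝ 1/f ∝ 1/sin φ.
V₂ = V₁ · sin φ₁ / sin φ₂ = 26.0 × sin 58° / sin 32°
V₂ = 26.0 × 0.8480/0.5299 = 41.6 m/s

41.6 m/s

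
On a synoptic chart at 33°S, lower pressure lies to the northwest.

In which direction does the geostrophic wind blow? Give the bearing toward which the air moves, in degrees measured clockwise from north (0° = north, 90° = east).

225°

The pressure-gradient force points toward the northwest (bearing 315°).
Geostrophic balance: in the Southern Hemisphere the Coriolis force deflects motion to the left, so the geostrophic wind blows 90° to the left of the pressure-gradient force (low pressure on the right).
Rotating 315° by 90° counterclockwise gives 225° — the wind blows toward the southwest.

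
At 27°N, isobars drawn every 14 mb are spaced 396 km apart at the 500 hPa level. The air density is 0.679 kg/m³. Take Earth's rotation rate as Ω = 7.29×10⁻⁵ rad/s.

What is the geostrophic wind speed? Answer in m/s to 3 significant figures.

78.7 m/s

Coriolis parameter at 27°N:
f = 2Ω sin φ = 2 × 7.29×10⁻⁵ × sin 27° = 6.62×10⁻⁵ s⁻¹
Pressure gradient: |∂P/∂n| = 1400 Pa / 396000 m = 3.54×10⁻³ Pa/m
Geostrophic balance (pressure-gradient force = Coriolis force):
V_g = (1/(fρ)) |∂P/∂n| = 3.54×10⁻³ / (6.62×10⁻⁵ × 0.679) = 78.7 m/s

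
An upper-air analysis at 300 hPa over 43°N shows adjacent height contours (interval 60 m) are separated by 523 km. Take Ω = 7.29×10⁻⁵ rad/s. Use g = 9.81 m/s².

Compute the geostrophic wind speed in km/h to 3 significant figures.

40.7 km/h

Coriolis parameter at 43°N:
f = 2Ω sin φ = 2 × 7.29×10⁻⁵ × sin 43° = 9.94×10⁻⁵ s⁻¹
Height gradient: |∂Z/∂n| = 60 m / 523000 m = 1.15×10⁻⁴
On a pressure surface, geostrophic balance gives V_g = (g/f)|∂Z/∂n|:
V_g = 9.81 × 1.15×10⁻⁴ / 9.94×10⁻⁵ = 11.3 m/s
Converting: 11.3 m/s × 3.6 = 40.7 km/h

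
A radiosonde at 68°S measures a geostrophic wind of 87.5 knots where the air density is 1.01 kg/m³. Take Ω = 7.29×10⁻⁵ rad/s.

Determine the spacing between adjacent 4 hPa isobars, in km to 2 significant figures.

Coriolis parameter at 68°S:
f = 2Ω sin φ = 2 × 7.29×10⁻⁵ × sin 68° = 1.35×10⁻⁴ s⁻¹
Wind speed in SI: 87.5 knots = 45.0 m/s
Geostrophic balance rearranged: |∂P/∂n| = f ρ V_g
|∂P/∂n| = 1.35×10⁻⁴ × 1.01 × 45.0 = 6.15×10⁻³ Pa/m
Isobar spacing: Δn = ΔP/|∂P/∂n| = 400 Pa / 6.15×10⁻³ Pa/m = 65083 m ≈ 65 km

65 km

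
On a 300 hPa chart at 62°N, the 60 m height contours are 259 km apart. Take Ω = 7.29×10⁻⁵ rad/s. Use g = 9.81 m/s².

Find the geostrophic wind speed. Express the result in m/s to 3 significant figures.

17.7 m/s

Coriolis parameter at 62°N:
f = 2Ω sin φ = 2 × 7.29×10⁻⁵ × sin 62° = 1.29×10⁻⁴ s⁻¹
Height gradient: |∂Z/∂n| = 60 m / 259000 m = 2.32×10⁻⁴
On a pressure surface, geostrophic balance gives V_g = (g/f)|∂Z/∂n|:
V_g = 9.81 × 2.32×10⁻⁴ / 1.29×10⁻⁴ = 17.7 m/s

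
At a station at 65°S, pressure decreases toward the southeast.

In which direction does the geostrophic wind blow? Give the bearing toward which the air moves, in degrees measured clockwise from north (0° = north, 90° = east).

The pressure-gradient force points toward the southeast (bearing 135°).
Geostrophic balance: in the Southern Hemisphere the Coriolis force deflects motion to the left, so the geostrophic wind blows 90° to the left of the pressure-gradient force (low pressure on the right).
Rotating 135° by 90° counterclockwise gives 045° — the wind blows toward the northeast.

045°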